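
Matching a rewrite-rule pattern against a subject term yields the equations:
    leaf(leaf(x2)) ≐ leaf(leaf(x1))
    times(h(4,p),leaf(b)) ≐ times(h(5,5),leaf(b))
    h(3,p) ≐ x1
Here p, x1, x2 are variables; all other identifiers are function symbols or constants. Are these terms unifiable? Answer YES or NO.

Decompose leaf/1: leaf(x2) ≐ leaf(x1).
Decompose leaf/1: x2 ≐ x1.
Bind x2 := x1; no other remaining equation mentions x2.
Decompose times/2: h(4,p) ≐ h(5,5),  leaf(b) ≐ leaf(b).
Decompose h/2: 4 ≐ 5,  p ≐ 5.
Clash: constants 4 and 5 differ; no unifier exists.

NO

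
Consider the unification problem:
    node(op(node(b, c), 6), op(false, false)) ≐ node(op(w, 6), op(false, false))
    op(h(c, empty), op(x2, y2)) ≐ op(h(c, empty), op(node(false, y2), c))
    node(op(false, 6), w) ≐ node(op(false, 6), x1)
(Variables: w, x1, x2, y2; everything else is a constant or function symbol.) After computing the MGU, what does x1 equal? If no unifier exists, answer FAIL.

node(b, c)

Decompose node/2: op(node(b, c), 6) ≐ op(w, 6),  op(false, false) ≐ op(false, false).
Decompose op/2: node(b, c) ≐ w,  6 ≐ 6.
Bind w := node(b, c); substituting into the one remaining equation that mentions w gives: node(op(false, 6), node(b, c)) ≐ node(op(false, 6), x1).
Delete trivial equation 6 ≐ 6.
Delete trivial equation op(false, false) ≐ op(false, false).
Decompose op/2: h(c, empty) ≐ h(c, empty),  op(x2, y2) ≐ op(node(false, y2), c).
Delete trivial equation h(c, empty) ≐ h(c, empty).
Decompose op/2: x2 ≐ node(false, y2),  y2 ≐ c.
Bind x2 := node(false, y2); no other remaining equation mentions x2.
Bind y2 := c; no other remaining equation mentions y2. Substituting into the earlier binding gives x2 := node(false, c).
Decompose node/2: op(false, 6) ≐ op(false, 6),  node(b, c) ≐ x1.
Delete trivial equation op(false, 6) ≐ op(false, 6).
Bind x1 := node(b, c).
MGU = { w ↦ node(b, c), x2 ↦ node(false, c), y2 ↦ c, x1 ↦ node(b, c) }, so x1 ↦ node(b, c).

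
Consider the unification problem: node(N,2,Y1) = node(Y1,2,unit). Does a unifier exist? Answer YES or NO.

Decompose node/3: N = Y1,  2 = 2,  Y1 = unit.
Bind N := Y1; no other remaining equation mentions N.
Delete trivial equation 2 = 2.
Bind Y1 := unit. Substituting into the earlier binding gives N := unit.
No equations remain and no clash or occurs-check failure arose, so a unifier exists.

YES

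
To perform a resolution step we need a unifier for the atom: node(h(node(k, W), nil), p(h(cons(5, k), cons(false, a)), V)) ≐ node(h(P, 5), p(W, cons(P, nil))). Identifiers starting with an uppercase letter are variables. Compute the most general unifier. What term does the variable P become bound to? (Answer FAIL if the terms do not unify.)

FAIL

Decompose node/2: h(node(k, W), nil) ≐ h(P, 5),  p(h(cons(5, k), cons(false, a)), V) ≐ p(W, cons(P, nil)).
Decompose h/2: node(k, W) ≐ P,  nil ≐ 5.
Bind P := node(k, W); substituting into the one remaining equation that mentions P gives: p(h(cons(5, k), cons(false, a)), V) ≐ p(W, cons(node(k, W), nil)).
Clash: constants nil and 5 differ; no unifier exists.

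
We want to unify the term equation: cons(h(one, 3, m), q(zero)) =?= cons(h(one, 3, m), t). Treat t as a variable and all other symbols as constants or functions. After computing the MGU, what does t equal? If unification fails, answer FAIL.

Decompose cons/2: h(one, 3, m) =?= h(one, 3, m),  q(zero) =?= t.
Delete trivial equation h(one, 3, m) =?= h(one, 3, m).
Bind t := q(zero).
MGU = { t -> q(zero) }, so t -> q(zero).

q(zero)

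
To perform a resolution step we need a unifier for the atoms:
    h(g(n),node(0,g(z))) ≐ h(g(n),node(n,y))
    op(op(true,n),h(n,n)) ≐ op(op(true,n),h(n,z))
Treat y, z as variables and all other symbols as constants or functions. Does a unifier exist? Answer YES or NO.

NO

Decompose h/2: g(n) ≐ g(n),  node(0,g(z)) ≐ node(n,y).
Delete trivial equation g(n) ≐ g(n).
Decompose node/2: 0 ≐ n,  g(z) ≐ y.
Clash: constants 0 and n differ; no unifier exists.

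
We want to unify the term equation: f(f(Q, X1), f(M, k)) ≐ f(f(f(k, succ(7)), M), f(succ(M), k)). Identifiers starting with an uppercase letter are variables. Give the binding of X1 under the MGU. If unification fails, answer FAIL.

Decompose f/2: f(Q, X1) ≐ f(f(k, succ(7)), M),  f(M, k) ≐ f(succ(M), k).
Decompose f/2: Q ≐ f(k, succ(7)),  X1 ≐ M.
Bind Q := f(k, succ(7)); no other remaining equation mentions Q.
Bind X1 := M; no other remaining equation mentions X1.
Decompose f/2: M ≐ succ(M),  k ≐ k.
Occurs check fails: M occurs in succ(M); the equation M ≐ succ(M) has no finite solution.

FAIL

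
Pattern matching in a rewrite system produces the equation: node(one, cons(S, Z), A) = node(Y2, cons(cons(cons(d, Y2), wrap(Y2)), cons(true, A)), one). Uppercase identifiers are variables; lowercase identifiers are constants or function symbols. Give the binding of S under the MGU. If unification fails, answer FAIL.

Decompose node/3: one = Y2,  cons(S, Z) = cons(cons(cons(d, Y2), wrap(Y2)), cons(true, A)),  A = one.
Bind Y2 := one; substituting into the one remaining equation that mentions Y2 gives: cons(S, Z) = cons(cons(cons(d, one), wrap(one)), cons(true, A)).
Decompose cons/2: S = cons(cons(d, one), wrap(one)),  Z = cons(true, A).
Bind S := cons(cons(d, one), wrap(one)); no other remaining equation mentions S.
Bind Z := cons(true, A); no other remaining equation mentions Z.
Bind A := one. Substituting into the earlier binding gives Z := cons(true, one).
MGU = { Y2 ↦ one, S ↦ cons(cons(d, one), wrap(one)), Z ↦ cons(true, one), A ↦ one }, so S ↦ cons(cons(d, one), wrap(one)).

cons(cons(d, one), wrap(one))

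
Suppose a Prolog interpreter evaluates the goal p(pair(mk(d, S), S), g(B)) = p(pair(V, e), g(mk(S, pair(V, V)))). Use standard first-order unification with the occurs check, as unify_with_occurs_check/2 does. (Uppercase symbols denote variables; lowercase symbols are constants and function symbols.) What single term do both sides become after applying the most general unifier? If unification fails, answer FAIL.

Decompose p/2: pair(mk(d, S), S) = pair(V, e),  g(B) = g(mk(S, pair(V, V))).
Decompose pair/2: mk(d, S) = V,  S = e.
Bind V := mk(d, S); substituting into the one remaining equation that mentions V gives: g(B) = g(mk(S, pair(mk(d, S), mk(d, S)))).
Bind S := e; substituting into the remaining equation gives: g(B) = g(mk(e, pair(mk(d, e), mk(d, e)))). Substituting into the earlier binding gives V := mk(d, e).
Decompose g/1: B = mk(e, pair(mk(d, e), mk(d, e))).
Bind B := mk(e, pair(mk(d, e), mk(d, e))).
Applying the MGU to either side gives p(pair(mk(d, e), e), g(mk(e, pair(mk(d, e), mk(d, e))))).

p(pair(mk(d, e), e), g(mk(e, pair(mk(d, e), mk(d, e)))))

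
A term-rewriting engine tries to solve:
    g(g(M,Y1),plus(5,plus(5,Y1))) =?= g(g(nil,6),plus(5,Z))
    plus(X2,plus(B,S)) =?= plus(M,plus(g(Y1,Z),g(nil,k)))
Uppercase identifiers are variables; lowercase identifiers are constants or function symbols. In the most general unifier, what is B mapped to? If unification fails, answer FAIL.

g(6,plus(5,6))

Decompose g/2: g(M,Y1) =?= g(nil,6),  plus(5,plus(5,Y1)) =?= plus(5,Z).
Decompose g/2: M =?= nil,  Y1 =?= 6.
Bind M := nil; substituting into the one remaining equation that mentions M gives: plus(X2,plus(B,S)) =?= plus(nil,plus(g(Y1,Z),g(nil,k))).
Bind Y1 := 6; substituting into the remaining equations gives: plus(5,plus(5,6)) =?= plus(5,Z),  plus(X2,plus(B,S)) =?= plus(nil,plus(g(6,Z),g(nil,k))).
Decompose plus/2: 5 =?= 5,  plus(5,6) =?= Z.
Delete trivial equation 5 =?= 5.
Bind Z := plus(5,6); substituting into the remaining equation gives: plus(X2,plus(B,S)) =?= plus(nil,plus(g(6,plus(5,6)),g(nil,k))).
Decompose plus/2: X2 =?= nil,  plus(B,S) =?= plus(g(6,plus(5,6)),g(nil,k)).
Bind X2 := nil; no other remaining equation mentions X2.
Decompose plus/2: B =?= g(6,plus(5,6)),  S =?= g(nil,k).
Bind B := g(6,plus(5,6)); no other remaining equation mentions B.
Bind S := g(nil,k).
MGU = { M -> nil, Y1 -> 6, Z -> plus(5,6), X2 -> nil, B -> g(6,plus(5,6)), S -> g(nil,k) }, so B -> g(6,plus(5,6)).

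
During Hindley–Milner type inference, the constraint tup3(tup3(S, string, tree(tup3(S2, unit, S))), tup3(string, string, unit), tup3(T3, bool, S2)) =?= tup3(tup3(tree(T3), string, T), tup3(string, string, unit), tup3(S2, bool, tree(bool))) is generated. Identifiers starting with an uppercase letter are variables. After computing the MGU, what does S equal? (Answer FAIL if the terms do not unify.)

tree(tree(bool))

Decompose tup3/3: tup3(S, string, tree(tup3(S2, unit, S))) =?= tup3(tree(T3), string, T),  tup3(string, string, unit) =?= tup3(string, string, unit),  tup3(T3, bool, S2) =?= tup3(S2, bool, tree(bool)).
Decompose tup3/3: S =?= tree(T3),  string =?= string,  tree(tup3(S2, unit, S)) =?= T.
Bind S := tree(T3); substituting into the one remaining equation that mentions S gives: tree(tup3(S2, unit, tree(T3))) =?= T.
Delete trivial equation string =?= string.
Bind T := tree(tup3(S2, unit, tree(T3))); no other remaining equation mentions T.
Delete trivial equation tup3(string, string, unit) =?= tup3(string, string, unit).
Decompose tup3/3: T3 =?= S2,  bool =?= bool,  S2 =?= tree(bool).
Bind T3 := S2; no other remaining equation mentions T3. Substituting into the earlier bindings gives S := tree(S2), T := tree(tup3(S2, unit, tree(S2))).
Delete trivial equation bool =?= bool.
Bind S2 := tree(bool). Substituting into the earlier bindings gives S := tree(tree(bool)), T := tree(tup3(tree(bool), unit, tree(tree(bool)))), T3 := tree(bool).
MGU = { S -> tree(tree(bool)), T -> tree(tup3(tree(bool), unit, tree(tree(bool)))), T3 -> tree(bool), S2 -> tree(bool) }, so S -> tree(tree(bool)).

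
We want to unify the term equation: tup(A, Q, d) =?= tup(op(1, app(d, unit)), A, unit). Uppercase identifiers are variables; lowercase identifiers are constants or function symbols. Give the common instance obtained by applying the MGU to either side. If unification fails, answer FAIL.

FAIL

Decompose tup/3: A =?= op(1, app(d, unit)),  Q =?= A,  d =?= unit.
Bind A := op(1, app(d, unit)); substituting into the one remaining equation that mentions A gives: Q =?= op(1, app(d, unit)).
Bind Q := op(1, app(d, unit)); no other remaining equation mentions Q.
Clash: constants d and unit differ; no unifier exists.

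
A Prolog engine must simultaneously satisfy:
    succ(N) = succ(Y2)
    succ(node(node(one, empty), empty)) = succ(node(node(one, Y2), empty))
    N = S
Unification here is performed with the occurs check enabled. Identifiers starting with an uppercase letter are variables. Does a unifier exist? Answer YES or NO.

YES

Decompose succ/1: N = Y2.
Bind N := Y2; substituting into the one remaining equation that mentions N gives: Y2 = S.
Decompose succ/1: node(node(one, empty), empty) = node(node(one, Y2), empty).
Decompose node/2: node(one, empty) = node(one, Y2),  empty = empty.
Decompose node/2: one = one,  empty = Y2.
Delete trivial equation one = one.
Bind Y2 := empty; substituting into the one remaining equation that mentions Y2 gives: empty = S. Substituting into the earlier binding gives N := empty.
Delete trivial equation empty = empty.
Bind S := empty.
No equations remain and no clash or occurs-check failure arose, so a unifier exists.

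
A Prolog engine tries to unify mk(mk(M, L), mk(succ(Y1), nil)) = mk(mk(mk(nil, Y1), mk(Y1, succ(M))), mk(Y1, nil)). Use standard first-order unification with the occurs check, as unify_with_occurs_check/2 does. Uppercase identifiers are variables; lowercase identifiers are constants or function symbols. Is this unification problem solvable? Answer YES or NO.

Decompose mk/2: mk(M, L) = mk(mk(nil, Y1), mk(Y1, succ(M))),  mk(succ(Y1), nil) = mk(Y1, nil).
Decompose mk/2: M = mk(nil, Y1),  L = mk(Y1, succ(M)).
Bind M := mk(nil, Y1); substituting into the one remaining equation that mentions M gives: L = mk(Y1, succ(mk(nil, Y1))).
Bind L := mk(Y1, succ(mk(nil, Y1))); no other remaining equation mentions L.
Decompose mk/2: succ(Y1) = Y1,  nil = nil.
Occurs check fails: Y1 occurs in succ(Y1); the equation Y1 = succ(Y1) has no finite solution.

NO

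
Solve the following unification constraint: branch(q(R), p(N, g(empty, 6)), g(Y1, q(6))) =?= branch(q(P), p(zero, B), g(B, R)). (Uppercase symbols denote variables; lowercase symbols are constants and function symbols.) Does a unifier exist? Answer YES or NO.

Decompose branch/3: q(R) =?= q(P),  p(N, g(empty, 6)) =?= p(zero, B),  g(Y1, q(6)) =?= g(B, R).
Decompose q/1: R =?= P.
Bind R := P; substituting into the one remaining equation that mentions R gives: g(Y1, q(6)) =?= g(B, P).
Decompose p/2: N =?= zero,  g(empty, 6) =?= B.
Bind N := zero; no other remaining equation mentions N.
Bind B := g(empty, 6); substituting into the remaining equation gives: g(Y1, q(6)) =?= g(g(empty, 6), P).
Decompose g/2: Y1 =?= g(empty, 6),  q(6) =?= P.
Bind Y1 := g(empty, 6); no other remaining equation mentions Y1.
Bind P := q(6). Substituting into the earlier binding gives R := q(6).
No equations remain and no clash or occurs-check failure arose, so a unifier exists.

YES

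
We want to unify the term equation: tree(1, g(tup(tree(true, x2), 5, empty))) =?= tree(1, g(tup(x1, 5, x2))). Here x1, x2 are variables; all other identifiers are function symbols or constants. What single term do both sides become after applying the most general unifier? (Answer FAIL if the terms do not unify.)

tree(1, g(tup(tree(true, empty), 5, empty)))

Decompose tree/2: 1 =?= 1,  g(tup(tree(true, x2), 5, empty)) =?= g(tup(x1, 5, x2)).
Delete trivial equation 1 =?= 1.
Decompose g/1: tup(tree(true, x2), 5, empty) =?= tup(x1, 5, x2).
Decompose tup/3: tree(true, x2) =?= x1,  5 =?= 5,  empty =?= x2.
Bind x1 := tree(true, x2); no other remaining equation mentions x1.
Delete trivial equation 5 =?= 5.
Bind x2 := empty. Substituting into the earlier binding gives x1 := tree(true, empty).
Applying the MGU to either side gives tree(1, g(tup(tree(true, empty), 5, empty))).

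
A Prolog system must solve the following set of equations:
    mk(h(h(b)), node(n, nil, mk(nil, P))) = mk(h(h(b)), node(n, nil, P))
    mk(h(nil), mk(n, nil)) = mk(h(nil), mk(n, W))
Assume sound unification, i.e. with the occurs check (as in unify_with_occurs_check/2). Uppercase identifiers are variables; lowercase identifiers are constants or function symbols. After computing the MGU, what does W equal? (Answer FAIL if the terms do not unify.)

Decompose mk/2: h(h(b)) = h(h(b)),  node(n, nil, mk(nil, P)) = node(n, nil, P).
Delete trivial equation h(h(b)) = h(h(b)).
Decompose node/3: n = n,  nil = nil,  mk(nil, P) = P.
Delete trivial equation n = n.
Delete trivial equation nil = nil.
Occurs check fails: P occurs in mk(nil, P); the equation P = mk(nil, P) has no finite solution.

FAIL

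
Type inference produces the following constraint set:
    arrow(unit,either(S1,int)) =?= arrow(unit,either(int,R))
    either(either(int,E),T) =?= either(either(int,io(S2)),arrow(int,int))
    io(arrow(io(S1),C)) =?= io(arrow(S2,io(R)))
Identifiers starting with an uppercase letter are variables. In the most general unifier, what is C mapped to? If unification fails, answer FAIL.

io(int)

Decompose arrow/2: unit =?= unit,  either(S1,int) =?= either(int,R).
Delete trivial equation unit =?= unit.
Decompose either/2: S1 =?= int,  int =?= R.
Bind S1 := int; substituting into the one remaining equation that mentions S1 gives: io(arrow(io(int),C)) =?= io(arrow(S2,io(R))).
Bind R := int; substituting into the one remaining equation that mentions R gives: io(arrow(io(int),C)) =?= io(arrow(S2,io(int))).
Decompose either/2: either(int,E) =?= either(int,io(S2)),  T =?= arrow(int,int).
Decompose either/2: int =?= int,  E =?= io(S2).
Delete trivial equation int =?= int.
Bind E := io(S2); no other remaining equation mentions E.
Bind T := arrow(int,int); no other remaining equation mentions T.
Decompose io/1: arrow(io(int),C) =?= arrow(S2,io(int)).
Decompose arrow/2: io(int) =?= S2,  C =?= io(int).
Bind S2 := io(int); no other remaining equation mentions S2. Substituting into the earlier binding gives E := io(io(int)).
Bind C := io(int).
MGU = { S1 ↦ int, R ↦ int, E ↦ io(io(int)), T ↦ arrow(int,int), S2 ↦ io(int), C ↦ io(int) }, so C ↦ io(int).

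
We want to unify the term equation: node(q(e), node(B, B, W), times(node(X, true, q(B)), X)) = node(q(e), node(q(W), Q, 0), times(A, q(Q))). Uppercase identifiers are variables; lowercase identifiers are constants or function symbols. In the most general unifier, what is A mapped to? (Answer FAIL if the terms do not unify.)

Decompose node/3: q(e) = q(e),  node(B, B, W) = node(q(W), Q, 0),  times(node(X, true, q(B)), X) = times(A, q(Q)).
Delete trivial equation q(e) = q(e).
Decompose node/3: B = q(W),  B = Q,  W = 0.
Bind B := q(W); substituting into the 2 remaining equations that mention B gives: q(W) = Q,  times(node(X, true, q(q(W))), X) = times(A, q(Q)).
Bind Q := q(W); substituting into the one remaining equation that mentions Q gives: times(node(X, true, q(q(W))), X) = times(A, q(q(W))).
Bind W := 0; substituting into the remaining equation gives: times(node(X, true, q(q(0))), X) = times(A, q(q(0))). Substituting into the earlier bindings gives B := q(0), Q := q(0).
Decompose times/2: node(X, true, q(q(0))) = A,  X = q(q(0)).
Bind A := node(X, true, q(q(0))); no other remaining equation mentions A.
Bind X := q(q(0)). Substituting into the earlier binding gives A := node(q(q(0)), true, q(q(0))).
MGU = { B ↦ q(0), Q ↦ q(0), W ↦ 0, A ↦ node(q(q(0)), true, q(q(0))), X ↦ q(q(0)) }, so A ↦ node(q(q(0)), true, q(q(0))).

node(q(q(0)), true, q(q(0)))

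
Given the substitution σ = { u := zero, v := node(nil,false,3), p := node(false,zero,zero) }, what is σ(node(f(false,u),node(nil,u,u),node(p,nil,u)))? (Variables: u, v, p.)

Replace each occurrence of u with zero.
Replace each occurrence of p with node(false,zero,zero).
Result: node(f(false,zero),node(nil,zero,zero),node(node(false,zero,zero),nil,zero)).

node(f(false,zero),node(nil,zero,zero),node(node(false,zero,zero),nil,zero))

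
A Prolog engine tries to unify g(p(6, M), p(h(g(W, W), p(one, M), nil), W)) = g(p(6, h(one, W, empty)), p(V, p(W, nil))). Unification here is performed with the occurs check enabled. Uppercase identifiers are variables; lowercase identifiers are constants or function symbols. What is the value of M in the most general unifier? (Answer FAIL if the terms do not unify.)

FAIL

Decompose g/2: p(6, M) = p(6, h(one, W, empty)),  p(h(g(W, W), p(one, M), nil), W) = p(V, p(W, nil)).
Decompose p/2: 6 = 6,  M = h(one, W, empty).
Delete trivial equation 6 = 6.
Bind M := h(one, W, empty); substituting into the remaining equation gives: p(h(g(W, W), p(one, h(one, W, empty)), nil), W) = p(V, p(W, nil)).
Decompose p/2: h(g(W, W), p(one, h(one, W, empty)), nil) = V,  W = p(W, nil).
Bind V := h(g(W, W), p(one, h(one, W, empty)), nil); no other remaining equation mentions V.
Occurs check fails: W occurs in p(W, nil); the equation W = p(W, nil) has no finite solution.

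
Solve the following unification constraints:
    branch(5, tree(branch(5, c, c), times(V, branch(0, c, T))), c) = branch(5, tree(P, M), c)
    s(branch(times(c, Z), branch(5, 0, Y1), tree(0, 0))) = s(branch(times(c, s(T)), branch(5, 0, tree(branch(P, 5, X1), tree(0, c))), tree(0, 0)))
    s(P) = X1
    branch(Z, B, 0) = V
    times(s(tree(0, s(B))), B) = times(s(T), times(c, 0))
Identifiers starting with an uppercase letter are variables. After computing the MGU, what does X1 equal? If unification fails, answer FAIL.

Decompose branch/3: 5 = 5,  tree(branch(5, c, c), times(V, branch(0, c, T))) = tree(P, M),  c = c.
Delete trivial equation 5 = 5.
Decompose tree/2: branch(5, c, c) = P,  times(V, branch(0, c, T)) = M.
Bind P := branch(5, c, c); substituting into the 2 remaining equations that mention P gives: s(branch(times(c, Z), branch(5, 0, Y1), tree(0, 0))) = s(branch(times(c, s(T)), branch(5, 0, tree(branch(branch(5, c, c), 5, X1), tree(0, c))), tree(0, 0))),  s(branch(5, c, c)) = X1.
Bind M := times(V, branch(0, c, T)); no other remaining equation mentions M.
Delete trivial equation c = c.
Decompose s/1: branch(times(c, Z), branch(5, 0, Y1), tree(0, 0)) = branch(times(c, s(T)), branch(5, 0, tree(branch(branch(5, c, c), 5, X1), tree(0, c))), tree(0, 0)).
Decompose branch/3: times(c, Z) = times(c, s(T)),  branch(5, 0, Y1) = branch(5, 0, tree(branch(branch(5, c, c), 5, X1), tree(0, c))),  tree(0, 0) = tree(0, 0).
Decompose times/2: c = c,  Z = s(T).
Delete trivial equation c = c.
Bind Z := s(T); substituting into the one remaining equation that mentions Z gives: branch(s(T), B, 0) = V.
Decompose branch/3: 5 = 5,  0 = 0,  Y1 = tree(branch(branch(5, c, c), 5, X1), tree(0, c)).
Delete trivial equation 5 = 5.
Delete trivial equation 0 = 0.
Bind Y1 := tree(branch(branch(5, c, c), 5, X1), tree(0, c)); no other remaining equation mentions Y1.
Delete trivial equation tree(0, 0) = tree(0, 0).
Bind X1 := s(branch(5, c, c)); no other remaining equation mentions X1. Substituting into the earlier binding gives Y1 := tree(branch(branch(5, c, c), 5, s(branch(5, c, c))), tree(0, c)).
Bind V := branch(s(T), B, 0); no other remaining equation mentions V. Substituting into the earlier binding gives M := times(branch(s(T), B, 0), branch(0, c, T)).
Decompose times/2: s(tree(0, s(B))) = s(T),  B = times(c, 0).
Decompose s/1: tree(0, s(B)) = T.
Bind T := tree(0, s(B)); no other remaining equation mentions T. Substituting into the earlier bindings gives M := times(branch(s(tree(0, s(B))), B, 0), branch(0, c, tree(0, s(B)))), Z := s(tree(0, s(B))), V := branch(s(tree(0, s(B))), B, 0).
Bind B := times(c, 0). Substituting into the earlier bindings gives M := times(branch(s(tree(0, s(times(c, 0)))), times(c, 0), 0), branch(0, c, tree(0, s(times(c, 0))))), Z := s(tree(0, s(times(c, 0)))), V := branch(s(tree(0, s(times(c, 0)))), times(c, 0), 0), T := tree(0, s(times(c, 0))).
MGU = { P := branch(5, c, c), M := times(branch(s(tree(0, s(times(c, 0)))), times(c, 0), 0), branch(0, c, tree(0, s(times(c, 0))))), Z := s(tree(0, s(times(c, 0)))), Y1 := tree(branch(branch(5, c, c), 5, s(branch(5, c, c))), tree(0, c)), X1 := s(branch(5, c, c)), V := branch(s(tree(0, s(times(c, 0)))), times(c, 0), 0), T := tree(0, s(times(c, 0))), B := times(c, 0) }, so X1 := s(branch(5, c, c)).

s(branch(5, c, c))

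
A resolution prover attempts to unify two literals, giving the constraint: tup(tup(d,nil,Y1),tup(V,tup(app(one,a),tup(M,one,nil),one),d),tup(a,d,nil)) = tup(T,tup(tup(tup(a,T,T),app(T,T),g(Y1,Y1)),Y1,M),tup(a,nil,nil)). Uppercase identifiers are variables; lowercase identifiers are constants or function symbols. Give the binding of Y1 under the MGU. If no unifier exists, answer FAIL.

FAIL

Decompose tup/3: tup(d,nil,Y1) = T,  tup(V,tup(app(one,a),tup(M,one,nil),one),d) = tup(tup(tup(a,T,T),app(T,T),g(Y1,Y1)),Y1,M),  tup(a,d,nil) = tup(a,nil,nil).
Bind T := tup(d,nil,Y1); substituting into the one remaining equation that mentions T gives: tup(V,tup(app(one,a),tup(M,one,nil),one),d) = tup(tup(tup(a,tup(d,nil,Y1),tup(d,nil,Y1)),app(tup(d,nil,Y1),tup(d,nil,Y1)),g(Y1,Y1)),Y1,M).
Decompose tup/3: V = tup(tup(a,tup(d,nil,Y1),tup(d,nil,Y1)),app(tup(d,nil,Y1),tup(d,nil,Y1)),g(Y1,Y1)),  tup(app(one,a),tup(M,one,nil),one) = Y1,  d = M.
Bind V := tup(tup(a,tup(d,nil,Y1),tup(d,nil,Y1)),app(tup(d,nil,Y1),tup(d,nil,Y1)),g(Y1,Y1)); no other remaining equation mentions V.
Bind Y1 := tup(app(one,a),tup(M,one,nil),one); no other remaining equation mentions Y1. Substituting into the earlier bindings gives T := tup(d,nil,tup(app(one,a),tup(M,one,nil),one)), V := tup(tup(a,tup(d,nil,tup(app(one,a),tup(M,one,nil),one)),tup(d,nil,tup(app(one,a),tup(M,one,nil),one))),app(tup(d,nil,tup(app(one,a),tup(M,one,nil),one)),tup(d,nil,tup(app(one,a),tup(M,one,nil),one))),g(tup(app(one,a),tup(M,one,nil),one),tup(app(one,a),tup(M,one,nil),one))).
Bind M := d; no other remaining equation mentions M. Substituting into the earlier bindings gives T := tup(d,nil,tup(app(one,a),tup(d,one,nil),one)), V := tup(tup(a,tup(d,nil,tup(app(one,a),tup(d,one,nil),one)),tup(d,nil,tup(app(one,a),tup(d,one,nil),one))),app(tup(d,nil,tup(app(one,a),tup(d,one,nil),one)),tup(d,nil,tup(app(one,a),tup(d,one,nil),one))),g(tup(app(one,a),tup(d,one,nil),one),tup(app(one,a),tup(d,one,nil),one))), Y1 := tup(app(one,a),tup(d,one,nil),one).
Decompose tup/3: a = a,  d = nil,  nil = nil.
Delete trivial equation a = a.
Clash: constants d and nil differ; no unifier exists.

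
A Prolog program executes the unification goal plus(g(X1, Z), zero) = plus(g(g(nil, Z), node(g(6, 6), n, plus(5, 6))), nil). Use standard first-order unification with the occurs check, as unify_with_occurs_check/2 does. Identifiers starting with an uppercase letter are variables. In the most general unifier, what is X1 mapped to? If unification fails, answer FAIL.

FAIL

Decompose plus/2: g(X1, Z) = g(g(nil, Z), node(g(6, 6), n, plus(5, 6))),  zero = nil.
Decompose g/2: X1 = g(nil, Z),  Z = node(g(6, 6), n, plus(5, 6)).
Bind X1 := g(nil, Z); no other remaining equation mentions X1.
Bind Z := node(g(6, 6), n, plus(5, 6)); no other remaining equation mentions Z. Substituting into the earlier binding gives X1 := g(nil, node(g(6, 6), n, plus(5, 6))).
Clash: constants zero and nil differ; no unifier exists.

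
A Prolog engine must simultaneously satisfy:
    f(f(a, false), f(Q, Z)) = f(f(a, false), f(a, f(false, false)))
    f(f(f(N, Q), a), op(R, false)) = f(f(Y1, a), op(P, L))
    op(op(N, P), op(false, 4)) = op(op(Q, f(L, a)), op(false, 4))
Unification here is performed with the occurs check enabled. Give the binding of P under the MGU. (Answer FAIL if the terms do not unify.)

f(false, a)

Decompose f/2: f(a, false) = f(a, false),  f(Q, Z) = f(a, f(false, false)).
Delete trivial equation f(a, false) = f(a, false).
Decompose f/2: Q = a,  Z = f(false, false).
Bind Q := a; substituting into the 2 remaining equations that mention Q gives: f(f(f(N, a), a), op(R, false)) = f(f(Y1, a), op(P, L)),  op(op(N, P), op(false, 4)) = op(op(a, f(L, a)), op(false, 4)).
Bind Z := f(false, false); no other remaining equation mentions Z.
Decompose f/2: f(f(N, a), a) = f(Y1, a),  op(R, false) = op(P, L).
Decompose f/2: f(N, a) = Y1,  a = a.
Bind Y1 := f(N, a); no other remaining equation mentions Y1.
Delete trivial equation a = a.
Decompose op/2: R = P,  false = L.
Bind R := P; no other remaining equation mentions R.
Bind L := false; substituting into the remaining equation gives: op(op(N, P), op(false, 4)) = op(op(a, f(false, a)), op(false, 4)).
Decompose op/2: op(N, P) = op(a, f(false, a)),  op(false, 4) = op(false, 4).
Decompose op/2: N = a,  P = f(false, a).
Bind N := a; no other remaining equation mentions N. Substituting into the earlier binding gives Y1 := f(a, a).
Bind P := f(false, a); no other remaining equation mentions P. Substituting into the earlier binding gives R := f(false, a).
Delete trivial equation op(false, 4) = op(false, 4).
MGU = { Q -> a, Z -> f(false, false), Y1 -> f(a, a), R -> f(false, a), L -> false, N -> a, P -> f(false, a) }, so P -> f(false, a).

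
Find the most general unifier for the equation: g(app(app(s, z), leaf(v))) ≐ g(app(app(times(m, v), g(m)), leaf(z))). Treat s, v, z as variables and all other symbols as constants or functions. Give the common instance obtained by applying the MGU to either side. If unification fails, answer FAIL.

Decompose g/1: app(app(s, z), leaf(v)) ≐ app(app(times(m, v), g(m)), leaf(z)).
Decompose app/2: app(s, z) ≐ app(times(m, v), g(m)),  leaf(v) ≐ leaf(z).
Decompose app/2: s ≐ times(m, v),  z ≐ g(m).
Bind s := times(m, v); no other remaining equation mentions s.
Bind z := g(m); substituting into the remaining equation gives: leaf(v) ≐ leaf(g(m)).
Decompose leaf/1: v ≐ g(m).
Bind v := g(m). Substituting into the earlier binding gives s := times(m, g(m)).
Applying the MGU to either side gives g(app(app(times(m, g(m)), g(m)), leaf(g(m)))).

g(app(app(times(m, g(m)), g(m)), leaf(g(m))))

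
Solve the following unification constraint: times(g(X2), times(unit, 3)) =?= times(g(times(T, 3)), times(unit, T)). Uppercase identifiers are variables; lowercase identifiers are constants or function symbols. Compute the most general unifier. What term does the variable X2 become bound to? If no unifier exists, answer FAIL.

times(3, 3)

Decompose times/2: g(X2) =?= g(times(T, 3)),  times(unit, 3) =?= times(unit, T).
Decompose g/1: X2 =?= times(T, 3).
Bind X2 := times(T, 3); no other remaining equation mentions X2.
Decompose times/2: unit =?= unit,  3 =?= T.
Delete trivial equation unit =?= unit.
Bind T := 3. Substituting into the earlier binding gives X2 := times(3, 3).
MGU = { X2 -> times(3, 3), T -> 3 }, so X2 -> times(3, 3).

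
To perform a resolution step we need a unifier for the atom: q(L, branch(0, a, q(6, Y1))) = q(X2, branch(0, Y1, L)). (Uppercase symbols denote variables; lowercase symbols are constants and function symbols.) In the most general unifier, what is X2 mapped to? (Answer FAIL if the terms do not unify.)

Decompose q/2: L = X2,  branch(0, a, q(6, Y1)) = branch(0, Y1, L).
Bind L := X2; substituting into the remaining equation gives: branch(0, a, q(6, Y1)) = branch(0, Y1, X2).
Decompose branch/3: 0 = 0,  a = Y1,  q(6, Y1) = X2.
Delete trivial equation 0 = 0.
Bind Y1 := a; substituting into the remaining equation gives: q(6, a) = X2.
Bind X2 := q(6, a). Substituting into the earlier binding gives L := q(6, a).
MGU = { L := q(6, a), Y1 := a, X2 := q(6, a) }, so X2 := q(6, a).

q(6, a)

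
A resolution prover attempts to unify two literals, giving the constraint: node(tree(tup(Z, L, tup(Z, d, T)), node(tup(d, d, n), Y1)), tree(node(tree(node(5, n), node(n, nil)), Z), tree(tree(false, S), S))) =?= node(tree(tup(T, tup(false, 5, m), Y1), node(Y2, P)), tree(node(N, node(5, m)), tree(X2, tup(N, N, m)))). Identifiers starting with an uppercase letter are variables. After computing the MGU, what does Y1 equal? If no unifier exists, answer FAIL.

Decompose node/2: tree(tup(Z, L, tup(Z, d, T)), node(tup(d, d, n), Y1)) =?= tree(tup(T, tup(false, 5, m), Y1), node(Y2, P)),  tree(node(tree(node(5, n), node(n, nil)), Z), tree(tree(false, S), S)) =?= tree(node(N, node(5, m)), tree(X2, tup(N, N, m))).
Decompose tree/2: tup(Z, L, tup(Z, d, T)) =?= tup(T, tup(false, 5, m), Y1),  node(tup(d, d, n), Y1) =?= node(Y2, P).
Decompose tup/3: Z =?= T,  L =?= tup(false, 5, m),  tup(Z, d, T) =?= Y1.
Bind Z := T; substituting into the 2 remaining equations that mention Z gives: tup(T, d, T) =?= Y1,  tree(node(tree(node(5, n), node(n, nil)), T), tree(tree(false, S), S)) =?= tree(node(N, node(5, m)), tree(X2, tup(N, N, m))).
Bind L := tup(false, 5, m); no other remaining equation mentions L.
Bind Y1 := tup(T, d, T); substituting into the one remaining equation that mentions Y1 gives: node(tup(d, d, n), tup(T, d, T)) =?= node(Y2, P).
Decompose node/2: tup(d, d, n) =?= Y2,  tup(T, d, T) =?= P.
Bind Y2 := tup(d, d, n); no other remaining equation mentions Y2.
Bind P := tup(T, d, T); no other remaining equation mentions P.
Decompose tree/2: node(tree(node(5, n), node(n, nil)), T) =?= node(N, node(5, m)),  tree(tree(false, S), S) =?= tree(X2, tup(N, N, m)).
Decompose node/2: tree(node(5, n), node(n, nil)) =?= N,  T =?= node(5, m).
Bind N := tree(node(5, n), node(n, nil)); substituting into the one remaining equation that mentions N gives: tree(tree(false, S), S) =?= tree(X2, tup(tree(node(5, n), node(n, nil)), tree(node(5, n), node(n, nil)), m)).
Bind T := node(5, m); no other remaining equation mentions T. Substituting into the earlier bindings gives Z := node(5, m), Y1 := tup(node(5, m), d, node(5, m)), P := tup(node(5, m), d, node(5, m)).
Decompose tree/2: tree(false, S) =?= X2,  S =?= tup(tree(node(5, n), node(n, nil)), tree(node(5, n), node(n, nil)), m).
Bind X2 := tree(false, S); no other remaining equation mentions X2.
Bind S := tup(tree(node(5, n), node(n, nil)), tree(node(5, n), node(n, nil)), m). Substituting into the earlier binding gives X2 := tree(false, tup(tree(node(5, n), node(n, nil)), tree(node(5, n), node(n, nil)), m)).
MGU = { Z := node(5, m), L := tup(false, 5, m), Y1 := tup(node(5, m), d, node(5, m)), Y2 := tup(d, d, n), P := tup(node(5, m), d, node(5, m)), N := tree(node(5, n), node(n, nil)), T := node(5, m), X2 := tree(false, tup(tree(node(5, n), node(n, nil)), tree(node(5, n), node(n, nil)), m)), S := tup(tree(node(5, n), node(n, nil)), tree(node(5, n), node(n, nil)), m) }, so Y1 := tup(node(5, m), d, node(5, m)).

tup(node(5, m), d, node(5, m))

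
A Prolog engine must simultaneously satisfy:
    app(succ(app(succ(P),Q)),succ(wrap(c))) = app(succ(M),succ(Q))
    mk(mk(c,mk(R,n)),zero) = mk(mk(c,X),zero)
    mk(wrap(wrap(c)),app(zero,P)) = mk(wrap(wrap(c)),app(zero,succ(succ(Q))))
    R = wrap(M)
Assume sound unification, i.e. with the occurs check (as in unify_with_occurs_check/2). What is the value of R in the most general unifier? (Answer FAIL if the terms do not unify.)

wrap(app(succ(succ(succ(wrap(c)))),wrap(c)))

Decompose app/2: succ(app(succ(P),Q)) = succ(M),  succ(wrap(c)) = succ(Q).
Decompose succ/1: app(succ(P),Q) = M.
Bind M := app(succ(P),Q); substituting into the one remaining equation that mentions M gives: R = wrap(app(succ(P),Q)).
Decompose succ/1: wrap(c) = Q.
Bind Q := wrap(c); substituting into the 2 remaining equations that mention Q gives: mk(wrap(wrap(c)),app(zero,P)) = mk(wrap(wrap(c)),app(zero,succ(succ(wrap(c))))),  R = wrap(app(succ(P),wrap(c))). Substituting into the earlier binding gives M := app(succ(P),wrap(c)).
Decompose mk/2: mk(c,mk(R,n)) = mk(c,X),  zero = zero.
Decompose mk/2: c = c,  mk(R,n) = X.
Delete trivial equation c = c.
Bind X := mk(R,n); no other remaining equation mentions X.
Delete trivial equation zero = zero.
Decompose mk/2: wrap(wrap(c)) = wrap(wrap(c)),  app(zero,P) = app(zero,succ(succ(wrap(c)))).
Delete trivial equation wrap(wrap(c)) = wrap(wrap(c)).
Decompose app/2: zero = zero,  P = succ(succ(wrap(c))).
Delete trivial equation zero = zero.
Bind P := succ(succ(wrap(c))); substituting into the remaining equation gives: R = wrap(app(succ(succ(succ(wrap(c)))),wrap(c))). Substituting into the earlier binding gives M := app(succ(succ(succ(wrap(c)))),wrap(c)).
Bind R := wrap(app(succ(succ(succ(wrap(c)))),wrap(c))). Substituting into the earlier binding gives X := mk(wrap(app(succ(succ(succ(wrap(c)))),wrap(c))),n).
MGU = { M -> app(succ(succ(succ(wrap(c)))),wrap(c)), Q -> wrap(c), X -> mk(wrap(app(succ(succ(succ(wrap(c)))),wrap(c))),n), P -> succ(succ(wrap(c))), R -> wrap(app(succ(succ(succ(wrap(c)))),wrap(c))) }, so R -> wrap(app(succ(succ(succ(wrap(c)))),wrap(c))).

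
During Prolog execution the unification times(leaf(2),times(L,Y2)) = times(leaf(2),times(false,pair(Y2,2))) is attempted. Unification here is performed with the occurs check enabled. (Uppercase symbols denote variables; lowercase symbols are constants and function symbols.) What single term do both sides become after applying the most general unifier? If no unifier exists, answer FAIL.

Decompose times/2: leaf(2) = leaf(2),  times(L,Y2) = times(false,pair(Y2,2)).
Delete trivial equation leaf(2) = leaf(2).
Decompose times/2: L = false,  Y2 = pair(Y2,2).
Bind L := false; no other remaining equation mentions L.
Occurs check fails: Y2 occurs in pair(Y2,2); the equation Y2 = pair(Y2,2) has no finite solution.

FAIL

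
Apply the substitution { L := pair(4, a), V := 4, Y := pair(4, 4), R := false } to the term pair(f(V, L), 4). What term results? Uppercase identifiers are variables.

pair(f(4, pair(4, a)), 4)

Replace each occurrence of L with pair(4, a).
Replace each occurrence of V with 4.
Result: pair(f(4, pair(4, a)), 4).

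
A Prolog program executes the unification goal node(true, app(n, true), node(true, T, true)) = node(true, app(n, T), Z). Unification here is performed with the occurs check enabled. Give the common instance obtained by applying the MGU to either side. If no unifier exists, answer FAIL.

node(true, app(n, true), node(true, true, true))

Decompose node/3: true = true,  app(n, true) = app(n, T),  node(true, T, true) = Z.
Delete trivial equation true = true.
Decompose app/2: n = n,  true = T.
Delete trivial equation n = n.
Bind T := true; substituting into the remaining equation gives: node(true, true, true) = Z.
Bind Z := node(true, true, true).
Applying the MGU to either side gives node(true, app(n, true), node(true, true, true)).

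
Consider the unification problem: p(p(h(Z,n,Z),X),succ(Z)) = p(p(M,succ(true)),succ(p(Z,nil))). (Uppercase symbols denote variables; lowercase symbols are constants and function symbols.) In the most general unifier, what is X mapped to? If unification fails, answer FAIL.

FAIL

Decompose p/2: p(h(Z,n,Z),X) = p(M,succ(true)),  succ(Z) = succ(p(Z,nil)).
Decompose p/2: h(Z,n,Z) = M,  X = succ(true).
Bind M := h(Z,n,Z); no other remaining equation mentions M.
Bind X := succ(true); no other remaining equation mentions X.
Decompose succ/1: Z = p(Z,nil).
Occurs check fails: Z occurs in p(Z,nil); the equation Z = p(Z,nil) has no finite solution.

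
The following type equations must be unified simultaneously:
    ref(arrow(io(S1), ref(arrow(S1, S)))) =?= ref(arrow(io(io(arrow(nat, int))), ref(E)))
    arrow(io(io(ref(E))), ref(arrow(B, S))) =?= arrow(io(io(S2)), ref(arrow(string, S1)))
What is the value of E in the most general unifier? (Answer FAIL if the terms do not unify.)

Decompose ref/1: arrow(io(S1), ref(arrow(S1, S))) =?= arrow(io(io(arrow(nat, int))), ref(E)).
Decompose arrow/2: io(S1) =?= io(io(arrow(nat, int))),  ref(arrow(S1, S)) =?= ref(E).
Decompose io/1: S1 =?= io(arrow(nat, int)).
Bind S1 := io(arrow(nat, int)); substituting into the remaining equations gives: ref(arrow(io(arrow(nat, int)), S)) =?= ref(E),  arrow(io(io(ref(E))), ref(arrow(B, S))) =?= arrow(io(io(S2)), ref(arrow(string, io(arrow(nat, int))))).
Decompose ref/1: arrow(io(arrow(nat, int)), S) =?= E.
Bind E := arrow(io(arrow(nat, int)), S); substituting into the remaining equation gives: arrow(io(io(ref(arrow(io(arrow(nat, int)), S)))), ref(arrow(B, S))) =?= arrow(io(io(S2)), ref(arrow(string, io(arrow(nat, int))))).
Decompose arrow/2: io(io(ref(arrow(io(arrow(nat, int)), S)))) =?= io(io(S2)),  ref(arrow(B, S)) =?= ref(arrow(string, io(arrow(nat, int)))).
Decompose io/1: io(ref(arrow(io(arrow(nat, int)), S))) =?= io(S2).
Decompose io/1: ref(arrow(io(arrow(nat, int)), S)) =?= S2.
Bind S2 := ref(arrow(io(arrow(nat, int)), S)); no other remaining equation mentions S2.
Decompose ref/1: arrow(B, S) =?= arrow(string, io(arrow(nat, int))).
Decompose arrow/2: B =?= string,  S =?= io(arrow(nat, int)).
Bind B := string; no other remaining equation mentions B.
Bind S := io(arrow(nat, int)). Substituting into the earlier bindings gives E := arrow(io(arrow(nat, int)), io(arrow(nat, int))), S2 := ref(arrow(io(arrow(nat, int)), io(arrow(nat, int)))).
MGU = { S1 ↦ io(arrow(nat, int)), E ↦ arrow(io(arrow(nat, int)), io(arrow(nat, int))), S2 ↦ ref(arrow(io(arrow(nat, int)), io(arrow(nat, int)))), B ↦ string, S ↦ io(arrow(nat, int)) }, so E ↦ arrow(io(arrow(nat, int)), io(arrow(nat, int))).

arrow(io(arrow(nat, int)), io(arrow(nat, int)))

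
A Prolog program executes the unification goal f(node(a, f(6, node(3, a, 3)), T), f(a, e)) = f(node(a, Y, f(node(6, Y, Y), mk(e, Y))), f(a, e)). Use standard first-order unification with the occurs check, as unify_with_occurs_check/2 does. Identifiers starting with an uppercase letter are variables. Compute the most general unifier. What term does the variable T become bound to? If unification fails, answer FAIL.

f(node(6, f(6, node(3, a, 3)), f(6, node(3, a, 3))), mk(e, f(6, node(3, a, 3))))

Decompose f/2: node(a, f(6, node(3, a, 3)), T) = node(a, Y, f(node(6, Y, Y), mk(e, Y))),  f(a, e) = f(a, e).
Decompose node/3: a = a,  f(6, node(3, a, 3)) = Y,  T = f(node(6, Y, Y), mk(e, Y)).
Delete trivial equation a = a.
Bind Y := f(6, node(3, a, 3)); substituting into the one remaining equation that mentions Y gives: T = f(node(6, f(6, node(3, a, 3)), f(6, node(3, a, 3))), mk(e, f(6, node(3, a, 3)))).
Bind T := f(node(6, f(6, node(3, a, 3)), f(6, node(3, a, 3))), mk(e, f(6, node(3, a, 3)))); no other remaining equation mentions T.
Delete trivial equation f(a, e) = f(a, e).
MGU = { Y ↦ f(6, node(3, a, 3)), T ↦ f(node(6, f(6, node(3, a, 3)), f(6, node(3, a, 3))), mk(e, f(6, node(3, a, 3)))) }, so T ↦ f(node(6, f(6, node(3, a, 3)), f(6, node(3, a, 3))), mk(e, f(6, node(3, a, 3)))).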